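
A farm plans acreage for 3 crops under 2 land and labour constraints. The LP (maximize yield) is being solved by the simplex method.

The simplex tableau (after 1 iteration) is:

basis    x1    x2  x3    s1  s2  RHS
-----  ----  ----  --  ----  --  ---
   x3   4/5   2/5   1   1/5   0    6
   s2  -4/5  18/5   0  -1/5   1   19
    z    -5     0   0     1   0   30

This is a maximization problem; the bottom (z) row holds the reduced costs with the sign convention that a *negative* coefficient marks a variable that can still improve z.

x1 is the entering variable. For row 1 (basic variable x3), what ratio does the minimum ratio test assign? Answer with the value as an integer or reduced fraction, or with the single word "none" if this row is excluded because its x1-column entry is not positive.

15/2

Ratio = RHS / (x1 entry) = 6 / (4/5) = 15/2.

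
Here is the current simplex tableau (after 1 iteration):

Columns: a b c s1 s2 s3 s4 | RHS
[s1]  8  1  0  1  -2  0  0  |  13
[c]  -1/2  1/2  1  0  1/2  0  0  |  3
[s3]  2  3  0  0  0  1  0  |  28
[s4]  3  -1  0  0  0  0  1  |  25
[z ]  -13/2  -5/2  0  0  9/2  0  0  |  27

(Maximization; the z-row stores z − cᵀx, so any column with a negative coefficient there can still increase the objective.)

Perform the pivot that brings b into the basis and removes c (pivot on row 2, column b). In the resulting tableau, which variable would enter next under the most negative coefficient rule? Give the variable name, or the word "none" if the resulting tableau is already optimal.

a

Pivot element 1/2. New z-row = old z-row − (-5/2)·(row 2/(1/2)).
Updated z-row coefficients: a: -9, b: 0, c: 5, s1: 0, s2: 7, s3: 0, s4: 0.
The most negative is -9 in column a, so a would enter next.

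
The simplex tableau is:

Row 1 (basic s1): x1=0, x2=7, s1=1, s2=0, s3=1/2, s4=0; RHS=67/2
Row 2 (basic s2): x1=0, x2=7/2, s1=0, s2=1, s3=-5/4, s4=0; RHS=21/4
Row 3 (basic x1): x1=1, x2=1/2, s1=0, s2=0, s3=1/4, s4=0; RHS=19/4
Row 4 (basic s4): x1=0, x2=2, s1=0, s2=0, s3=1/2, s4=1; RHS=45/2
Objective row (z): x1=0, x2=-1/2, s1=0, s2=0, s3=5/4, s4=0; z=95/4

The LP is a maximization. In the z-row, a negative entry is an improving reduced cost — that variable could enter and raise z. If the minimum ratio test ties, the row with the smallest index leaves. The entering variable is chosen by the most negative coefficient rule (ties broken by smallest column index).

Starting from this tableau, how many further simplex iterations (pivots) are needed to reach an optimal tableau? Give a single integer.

1

pivot: x2 in, s2 out → z = 49/2
No improving column remains; optimal.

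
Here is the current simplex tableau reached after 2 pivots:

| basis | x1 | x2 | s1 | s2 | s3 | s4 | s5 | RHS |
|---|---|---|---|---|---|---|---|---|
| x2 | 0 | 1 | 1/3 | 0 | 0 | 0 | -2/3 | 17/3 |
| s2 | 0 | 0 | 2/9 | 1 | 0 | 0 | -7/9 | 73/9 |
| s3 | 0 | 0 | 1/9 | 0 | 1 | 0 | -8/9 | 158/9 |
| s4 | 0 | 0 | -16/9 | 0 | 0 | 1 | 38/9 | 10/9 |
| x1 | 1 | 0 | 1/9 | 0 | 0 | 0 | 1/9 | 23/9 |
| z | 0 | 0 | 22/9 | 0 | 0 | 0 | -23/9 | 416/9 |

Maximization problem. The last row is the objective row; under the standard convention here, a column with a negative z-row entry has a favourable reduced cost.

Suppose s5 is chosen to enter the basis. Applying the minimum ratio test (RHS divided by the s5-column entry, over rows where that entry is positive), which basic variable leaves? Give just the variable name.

Ratios: row 1 (x2): entry -2/3 ≤ 0, skip; row 2 (s2): entry -7/9 ≤ 0, skip; row 3 (s3): entry -8/9 ≤ 0, skip; row 4 (s4): (10/9)/(38/9) = 5/19; row 5 (x1): (23/9)/(1/9) = 23.
Minimum ratio 5/19 is in the s4 row, so s4 leaves.

s4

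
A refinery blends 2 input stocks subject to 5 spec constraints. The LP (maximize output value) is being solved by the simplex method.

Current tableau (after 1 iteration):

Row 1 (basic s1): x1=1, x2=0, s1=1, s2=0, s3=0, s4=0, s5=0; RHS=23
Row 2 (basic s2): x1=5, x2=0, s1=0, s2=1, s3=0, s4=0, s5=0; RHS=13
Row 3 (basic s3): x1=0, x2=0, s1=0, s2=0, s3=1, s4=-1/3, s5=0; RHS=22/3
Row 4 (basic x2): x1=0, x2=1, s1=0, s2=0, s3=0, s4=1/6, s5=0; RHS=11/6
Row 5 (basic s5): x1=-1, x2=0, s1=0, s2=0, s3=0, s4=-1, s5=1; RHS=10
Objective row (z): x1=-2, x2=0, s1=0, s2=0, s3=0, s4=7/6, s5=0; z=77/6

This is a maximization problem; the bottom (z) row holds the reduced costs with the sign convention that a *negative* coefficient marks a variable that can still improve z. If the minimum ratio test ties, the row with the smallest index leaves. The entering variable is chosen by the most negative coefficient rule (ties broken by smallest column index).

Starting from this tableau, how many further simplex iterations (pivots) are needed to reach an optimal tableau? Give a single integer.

1

pivot: x1 in, s2 out → z = 541/30
No improving column remains; optimal.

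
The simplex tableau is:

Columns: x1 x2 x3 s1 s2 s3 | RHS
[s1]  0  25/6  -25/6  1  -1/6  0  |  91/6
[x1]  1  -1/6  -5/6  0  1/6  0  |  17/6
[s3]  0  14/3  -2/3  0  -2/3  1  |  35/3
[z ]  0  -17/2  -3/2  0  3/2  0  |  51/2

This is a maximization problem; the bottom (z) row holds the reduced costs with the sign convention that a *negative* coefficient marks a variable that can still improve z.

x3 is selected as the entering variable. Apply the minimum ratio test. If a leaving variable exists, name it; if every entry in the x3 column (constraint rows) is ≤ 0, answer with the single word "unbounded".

x3-column entries: row 1: -25/6, row 2: -5/6, row 3: -2/3. All ≤ 0, so x3 can increase without bound; the LP is unbounded in this direction.

unbounded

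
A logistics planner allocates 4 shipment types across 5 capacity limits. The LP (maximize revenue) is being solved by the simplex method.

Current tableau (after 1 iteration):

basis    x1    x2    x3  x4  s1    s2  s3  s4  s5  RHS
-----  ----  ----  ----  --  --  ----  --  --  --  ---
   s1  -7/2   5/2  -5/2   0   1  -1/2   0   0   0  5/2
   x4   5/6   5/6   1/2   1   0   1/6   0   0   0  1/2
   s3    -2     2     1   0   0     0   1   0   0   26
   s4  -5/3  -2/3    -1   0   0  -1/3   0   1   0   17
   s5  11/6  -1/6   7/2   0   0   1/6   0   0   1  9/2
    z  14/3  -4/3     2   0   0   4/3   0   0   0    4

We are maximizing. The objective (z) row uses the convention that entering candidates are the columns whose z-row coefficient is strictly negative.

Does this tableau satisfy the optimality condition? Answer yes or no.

Column x2 has objective-row coefficient -4/3, which is negative; an improving pivot exists, so not yet optimal.

no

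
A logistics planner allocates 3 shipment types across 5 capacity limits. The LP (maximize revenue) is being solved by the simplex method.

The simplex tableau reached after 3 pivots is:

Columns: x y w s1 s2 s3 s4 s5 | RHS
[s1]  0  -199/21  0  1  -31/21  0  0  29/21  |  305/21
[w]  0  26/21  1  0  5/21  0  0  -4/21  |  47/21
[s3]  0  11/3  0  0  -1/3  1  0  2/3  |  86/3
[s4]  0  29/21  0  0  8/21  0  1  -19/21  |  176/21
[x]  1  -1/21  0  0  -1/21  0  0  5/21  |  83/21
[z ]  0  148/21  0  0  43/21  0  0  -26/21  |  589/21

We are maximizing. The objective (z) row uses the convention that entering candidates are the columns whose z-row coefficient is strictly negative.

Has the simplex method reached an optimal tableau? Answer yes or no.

no

Column s5 has objective-row coefficient -26/21, which is negative; an improving pivot exists, so not yet optimal.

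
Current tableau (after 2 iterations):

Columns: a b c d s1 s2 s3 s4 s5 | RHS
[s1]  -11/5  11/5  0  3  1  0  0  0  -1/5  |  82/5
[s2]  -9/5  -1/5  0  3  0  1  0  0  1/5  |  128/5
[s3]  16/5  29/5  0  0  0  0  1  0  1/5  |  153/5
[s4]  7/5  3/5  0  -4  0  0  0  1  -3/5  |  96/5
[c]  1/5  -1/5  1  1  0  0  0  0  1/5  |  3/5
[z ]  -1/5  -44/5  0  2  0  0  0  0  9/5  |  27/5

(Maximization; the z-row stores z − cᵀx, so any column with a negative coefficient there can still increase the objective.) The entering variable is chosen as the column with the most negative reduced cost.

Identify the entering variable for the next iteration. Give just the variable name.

b

Objective-row coefficients: a: -1/5, b: -44/5, c: 0, d: 2, s1: 0, s2: 0, s3: 0, s4: 0, s5: 9/5.
The most negative is -44/5 in column b, so b enters.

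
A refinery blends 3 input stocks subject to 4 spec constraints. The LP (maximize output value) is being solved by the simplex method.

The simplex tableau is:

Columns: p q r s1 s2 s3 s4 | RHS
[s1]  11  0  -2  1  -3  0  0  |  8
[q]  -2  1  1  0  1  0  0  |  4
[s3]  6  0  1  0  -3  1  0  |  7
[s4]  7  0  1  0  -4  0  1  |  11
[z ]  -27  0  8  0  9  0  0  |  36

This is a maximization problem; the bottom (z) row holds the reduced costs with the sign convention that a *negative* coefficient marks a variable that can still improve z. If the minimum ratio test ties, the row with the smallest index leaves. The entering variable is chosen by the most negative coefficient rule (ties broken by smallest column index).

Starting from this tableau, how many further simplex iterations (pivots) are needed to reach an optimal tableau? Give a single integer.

pivot: p in, s1 out → z = 612/11
No improving column remains; optimal.

1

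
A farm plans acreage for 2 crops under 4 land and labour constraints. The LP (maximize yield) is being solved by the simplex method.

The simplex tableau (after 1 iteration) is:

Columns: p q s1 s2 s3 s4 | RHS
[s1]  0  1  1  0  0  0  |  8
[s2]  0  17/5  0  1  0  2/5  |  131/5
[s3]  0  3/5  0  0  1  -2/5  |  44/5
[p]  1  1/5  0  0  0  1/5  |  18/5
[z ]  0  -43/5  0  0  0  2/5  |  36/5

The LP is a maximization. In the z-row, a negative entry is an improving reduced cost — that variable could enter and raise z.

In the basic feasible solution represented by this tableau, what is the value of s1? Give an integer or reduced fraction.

s1 is basic (row 1); its value is the RHS of that row: 8.

8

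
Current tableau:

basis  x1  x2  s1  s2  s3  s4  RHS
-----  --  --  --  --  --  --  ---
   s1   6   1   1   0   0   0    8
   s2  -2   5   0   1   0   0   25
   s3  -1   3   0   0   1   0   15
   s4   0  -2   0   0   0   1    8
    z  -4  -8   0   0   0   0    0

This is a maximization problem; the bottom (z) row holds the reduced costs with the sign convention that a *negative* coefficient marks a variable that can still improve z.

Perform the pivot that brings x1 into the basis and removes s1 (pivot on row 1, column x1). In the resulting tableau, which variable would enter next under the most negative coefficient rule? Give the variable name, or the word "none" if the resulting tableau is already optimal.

Pivot element 6. New z-row = old z-row − (-4)·(row 1/6).
Updated z-row coefficients: x1: 0, x2: -22/3, s1: 2/3, s2: 0, s3: 0, s4: 0.
The most negative is -22/3 in column x2, so x2 would enter next.

x2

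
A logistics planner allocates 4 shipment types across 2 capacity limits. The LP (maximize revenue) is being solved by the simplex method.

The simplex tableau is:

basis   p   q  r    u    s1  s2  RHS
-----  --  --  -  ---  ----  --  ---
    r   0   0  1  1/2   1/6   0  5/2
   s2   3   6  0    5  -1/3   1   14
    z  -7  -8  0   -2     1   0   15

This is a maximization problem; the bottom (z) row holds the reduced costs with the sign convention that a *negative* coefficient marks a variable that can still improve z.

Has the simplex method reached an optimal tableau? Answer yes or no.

Column p has objective-row coefficient -7, which is negative; an improving pivot exists, so not yet optimal.

no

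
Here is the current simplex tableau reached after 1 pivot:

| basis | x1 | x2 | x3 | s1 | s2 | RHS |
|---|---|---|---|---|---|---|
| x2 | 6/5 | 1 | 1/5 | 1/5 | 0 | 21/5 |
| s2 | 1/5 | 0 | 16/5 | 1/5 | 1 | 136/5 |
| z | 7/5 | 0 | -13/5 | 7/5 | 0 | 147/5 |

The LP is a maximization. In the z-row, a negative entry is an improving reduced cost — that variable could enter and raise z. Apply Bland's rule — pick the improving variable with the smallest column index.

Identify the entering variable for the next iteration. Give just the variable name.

Objective-row coefficients: x1: 7/5, x2: 0, x3: -13/5, s1: 7/5, s2: 0.
Improving columns: x3. Bland's rule picks the smallest column index → x3.

x3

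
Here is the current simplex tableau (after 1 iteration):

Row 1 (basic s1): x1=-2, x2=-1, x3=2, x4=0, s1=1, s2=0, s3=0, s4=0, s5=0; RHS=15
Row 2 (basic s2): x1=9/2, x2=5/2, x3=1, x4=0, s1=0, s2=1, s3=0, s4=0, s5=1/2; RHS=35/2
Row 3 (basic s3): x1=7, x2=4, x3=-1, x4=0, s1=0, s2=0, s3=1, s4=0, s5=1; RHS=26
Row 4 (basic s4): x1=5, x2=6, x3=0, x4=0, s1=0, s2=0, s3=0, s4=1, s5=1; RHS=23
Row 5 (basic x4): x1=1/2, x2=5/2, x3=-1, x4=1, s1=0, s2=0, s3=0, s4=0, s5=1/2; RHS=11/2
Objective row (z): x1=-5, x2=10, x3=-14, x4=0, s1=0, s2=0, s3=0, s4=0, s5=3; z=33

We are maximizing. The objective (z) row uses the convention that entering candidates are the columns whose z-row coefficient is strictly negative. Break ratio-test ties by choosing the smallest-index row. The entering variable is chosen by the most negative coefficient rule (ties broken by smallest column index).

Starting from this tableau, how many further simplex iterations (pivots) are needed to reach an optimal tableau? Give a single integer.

pivot: x3 in, s1 out → z = 138
pivot: x1 in, s2 out → z = 1898/11
No improving column remains; optimal.

2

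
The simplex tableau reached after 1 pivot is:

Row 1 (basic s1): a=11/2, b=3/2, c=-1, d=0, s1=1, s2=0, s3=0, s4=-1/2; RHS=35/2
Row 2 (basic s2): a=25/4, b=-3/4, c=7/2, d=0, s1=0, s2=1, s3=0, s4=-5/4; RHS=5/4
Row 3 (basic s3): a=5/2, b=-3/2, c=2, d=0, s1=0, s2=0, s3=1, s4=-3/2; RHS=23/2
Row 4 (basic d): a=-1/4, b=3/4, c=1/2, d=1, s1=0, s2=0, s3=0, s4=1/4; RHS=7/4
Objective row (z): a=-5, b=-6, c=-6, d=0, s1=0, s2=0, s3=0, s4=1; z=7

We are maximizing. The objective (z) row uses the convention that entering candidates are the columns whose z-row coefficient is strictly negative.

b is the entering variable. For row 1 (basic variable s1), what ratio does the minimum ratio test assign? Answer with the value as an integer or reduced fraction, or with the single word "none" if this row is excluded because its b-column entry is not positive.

35/3

Ratio = RHS / (b entry) = (35/2) / (3/2) = 35/3.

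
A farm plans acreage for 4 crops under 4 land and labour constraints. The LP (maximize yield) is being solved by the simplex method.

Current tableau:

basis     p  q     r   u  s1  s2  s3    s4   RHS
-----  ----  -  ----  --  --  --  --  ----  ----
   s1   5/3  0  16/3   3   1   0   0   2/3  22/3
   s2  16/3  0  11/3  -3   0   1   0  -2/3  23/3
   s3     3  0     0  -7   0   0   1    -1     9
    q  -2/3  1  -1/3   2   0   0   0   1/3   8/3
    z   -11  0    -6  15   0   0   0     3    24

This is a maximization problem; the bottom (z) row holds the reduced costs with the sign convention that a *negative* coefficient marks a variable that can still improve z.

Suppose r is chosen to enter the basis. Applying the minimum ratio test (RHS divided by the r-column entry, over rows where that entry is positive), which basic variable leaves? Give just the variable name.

s1

Ratios: row 1 (s1): (22/3)/(16/3) = 11/8; row 2 (s2): (23/3)/(11/3) = 23/11; row 3 (s3): entry 0 ≤ 0, skip; row 4 (q): entry -1/3 ≤ 0, skip.
Minimum ratio 11/8 is in the s1 row, so s1 leaves.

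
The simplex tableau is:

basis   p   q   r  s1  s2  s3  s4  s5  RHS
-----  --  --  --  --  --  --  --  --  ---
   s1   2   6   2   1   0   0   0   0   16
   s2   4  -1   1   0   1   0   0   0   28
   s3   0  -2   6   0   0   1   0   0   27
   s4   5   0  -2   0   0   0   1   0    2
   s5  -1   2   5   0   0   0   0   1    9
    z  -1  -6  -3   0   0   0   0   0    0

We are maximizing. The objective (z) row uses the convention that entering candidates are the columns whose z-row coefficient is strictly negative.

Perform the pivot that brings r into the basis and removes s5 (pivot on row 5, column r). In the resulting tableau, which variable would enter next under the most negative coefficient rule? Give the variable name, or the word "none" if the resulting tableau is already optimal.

Pivot element 5. New z-row = old z-row − (-3)·(row 5/5).
Updated z-row coefficients: p: -8/5, q: -24/5, r: 0, s1: 0, s2: 0, s3: 0, s4: 0, s5: 3/5.
The most negative is -24/5 in column q, so q would enter next.

q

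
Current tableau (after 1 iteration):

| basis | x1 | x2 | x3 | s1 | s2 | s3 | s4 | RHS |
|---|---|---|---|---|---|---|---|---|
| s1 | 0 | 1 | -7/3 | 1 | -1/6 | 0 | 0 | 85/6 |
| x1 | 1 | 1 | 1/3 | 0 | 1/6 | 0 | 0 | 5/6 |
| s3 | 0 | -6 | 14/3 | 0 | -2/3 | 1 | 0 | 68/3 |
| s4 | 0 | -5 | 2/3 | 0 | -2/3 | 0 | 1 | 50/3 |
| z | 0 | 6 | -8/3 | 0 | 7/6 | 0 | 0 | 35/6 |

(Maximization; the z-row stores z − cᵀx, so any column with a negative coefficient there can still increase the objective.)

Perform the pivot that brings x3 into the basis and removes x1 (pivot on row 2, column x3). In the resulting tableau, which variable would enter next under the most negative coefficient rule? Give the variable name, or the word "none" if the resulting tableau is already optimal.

none

Pivot element 1/3. New z-row = old z-row − (-8/3)·(row 2/(1/3)).
Updated z-row coefficients: x1: 8, x2: 14, x3: 0, s1: 0, s2: 5/2, s3: 0, s4: 0.
No coefficient is strictly negative; the tableau after this pivot is optimal.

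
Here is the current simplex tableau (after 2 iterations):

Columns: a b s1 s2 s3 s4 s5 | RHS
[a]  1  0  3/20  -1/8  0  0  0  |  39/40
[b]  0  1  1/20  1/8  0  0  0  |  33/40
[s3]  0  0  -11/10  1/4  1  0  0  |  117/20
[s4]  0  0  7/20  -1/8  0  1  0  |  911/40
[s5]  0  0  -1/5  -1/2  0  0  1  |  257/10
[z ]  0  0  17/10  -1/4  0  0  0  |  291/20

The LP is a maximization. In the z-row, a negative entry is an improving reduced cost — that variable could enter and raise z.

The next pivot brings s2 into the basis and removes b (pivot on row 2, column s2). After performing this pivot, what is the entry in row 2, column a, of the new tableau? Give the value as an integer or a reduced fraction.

Pivot element is row 2, column s2: 1/8.
Normalize row 2: new (row 2, a) = 0/(1/8) = 0.
Row 2 is the pivot row, so the entry is 0.

0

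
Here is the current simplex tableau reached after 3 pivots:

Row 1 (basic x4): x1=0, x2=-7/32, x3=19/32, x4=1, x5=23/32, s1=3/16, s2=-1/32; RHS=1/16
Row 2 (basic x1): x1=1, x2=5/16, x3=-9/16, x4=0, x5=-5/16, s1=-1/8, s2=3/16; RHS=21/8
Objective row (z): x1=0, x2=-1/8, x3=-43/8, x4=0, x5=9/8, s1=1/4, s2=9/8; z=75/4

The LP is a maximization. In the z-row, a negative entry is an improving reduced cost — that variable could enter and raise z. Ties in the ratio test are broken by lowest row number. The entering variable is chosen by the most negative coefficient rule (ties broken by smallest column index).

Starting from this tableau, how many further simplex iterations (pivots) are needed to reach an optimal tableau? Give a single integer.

2

pivot: x3 in, x4 out → z = 367/19
pivot: x2 in, x1 out → z = 73
No improving column remains; optimal.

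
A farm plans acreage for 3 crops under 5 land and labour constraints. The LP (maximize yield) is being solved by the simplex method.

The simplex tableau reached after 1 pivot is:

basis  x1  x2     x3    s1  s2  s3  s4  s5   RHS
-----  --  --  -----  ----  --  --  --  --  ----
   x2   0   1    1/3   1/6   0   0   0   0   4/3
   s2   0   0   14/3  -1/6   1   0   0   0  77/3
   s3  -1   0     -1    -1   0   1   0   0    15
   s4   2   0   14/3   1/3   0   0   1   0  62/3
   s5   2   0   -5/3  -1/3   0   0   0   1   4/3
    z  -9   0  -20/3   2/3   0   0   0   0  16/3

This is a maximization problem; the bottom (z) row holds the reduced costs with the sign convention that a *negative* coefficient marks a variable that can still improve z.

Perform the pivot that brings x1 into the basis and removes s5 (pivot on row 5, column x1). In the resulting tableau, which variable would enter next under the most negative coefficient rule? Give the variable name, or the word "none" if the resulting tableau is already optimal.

Pivot element 2. New z-row = old z-row − (-9)·(row 5/2).
Updated z-row coefficients: x1: 0, x2: 0, x3: -85/6, s1: -5/6, s2: 0, s3: 0, s4: 0, s5: 9/2.
The most negative is -85/6 in column x3, so x3 would enter next.

x3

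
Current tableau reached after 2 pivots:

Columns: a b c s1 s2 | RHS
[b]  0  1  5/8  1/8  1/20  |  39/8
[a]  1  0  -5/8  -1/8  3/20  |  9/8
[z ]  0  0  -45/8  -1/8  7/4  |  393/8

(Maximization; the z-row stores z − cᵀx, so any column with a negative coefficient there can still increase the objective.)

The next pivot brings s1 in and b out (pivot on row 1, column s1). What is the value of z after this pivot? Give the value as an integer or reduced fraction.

54

Minimum ratio for s1: (39/8)/(1/8) = 39.
z changes by −(z-row coeff of s1)·ratio = −(-1/8)·39 = 39/8.
New z = 393/8 + (39/8) = 54.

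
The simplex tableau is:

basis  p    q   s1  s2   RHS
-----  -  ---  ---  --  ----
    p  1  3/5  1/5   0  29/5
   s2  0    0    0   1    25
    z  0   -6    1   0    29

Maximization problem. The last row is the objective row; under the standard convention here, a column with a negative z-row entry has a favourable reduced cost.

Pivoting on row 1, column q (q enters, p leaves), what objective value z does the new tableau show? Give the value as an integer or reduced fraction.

87

Minimum ratio for q: (29/5)/(3/5) = 29/3.
z changes by −(z-row coeff of q)·ratio = −(-6)·(29/3) = 58.
New z = 29 + 58 = 87.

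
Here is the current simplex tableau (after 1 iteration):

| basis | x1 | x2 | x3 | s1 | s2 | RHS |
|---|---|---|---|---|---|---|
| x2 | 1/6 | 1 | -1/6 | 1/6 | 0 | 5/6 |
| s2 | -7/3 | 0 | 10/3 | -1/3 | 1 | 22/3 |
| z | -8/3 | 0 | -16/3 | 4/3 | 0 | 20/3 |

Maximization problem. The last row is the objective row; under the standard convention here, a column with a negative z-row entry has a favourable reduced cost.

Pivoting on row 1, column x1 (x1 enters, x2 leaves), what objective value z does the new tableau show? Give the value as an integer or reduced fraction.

Minimum ratio for x1: (5/6)/(1/6) = 5.
z changes by −(z-row coeff of x1)·ratio = −(-8/3)·5 = 40/3.
New z = 20/3 + (40/3) = 20.

20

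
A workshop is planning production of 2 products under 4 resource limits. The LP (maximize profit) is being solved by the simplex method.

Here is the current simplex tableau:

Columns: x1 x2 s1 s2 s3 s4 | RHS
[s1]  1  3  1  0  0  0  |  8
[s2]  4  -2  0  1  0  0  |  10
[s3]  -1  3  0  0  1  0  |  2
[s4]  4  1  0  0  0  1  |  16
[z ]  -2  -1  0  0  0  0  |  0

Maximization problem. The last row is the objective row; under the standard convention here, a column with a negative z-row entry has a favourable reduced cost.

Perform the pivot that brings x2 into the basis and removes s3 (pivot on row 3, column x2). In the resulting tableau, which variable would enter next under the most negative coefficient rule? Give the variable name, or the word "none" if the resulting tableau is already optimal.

x1

Pivot element 3. New z-row = old z-row − (-1)·(row 3/3).
Updated z-row coefficients: x1: -7/3, x2: 0, s1: 0, s2: 0, s3: 1/3, s4: 0.
The most negative is -7/3 in column x1, so x1 would enter next.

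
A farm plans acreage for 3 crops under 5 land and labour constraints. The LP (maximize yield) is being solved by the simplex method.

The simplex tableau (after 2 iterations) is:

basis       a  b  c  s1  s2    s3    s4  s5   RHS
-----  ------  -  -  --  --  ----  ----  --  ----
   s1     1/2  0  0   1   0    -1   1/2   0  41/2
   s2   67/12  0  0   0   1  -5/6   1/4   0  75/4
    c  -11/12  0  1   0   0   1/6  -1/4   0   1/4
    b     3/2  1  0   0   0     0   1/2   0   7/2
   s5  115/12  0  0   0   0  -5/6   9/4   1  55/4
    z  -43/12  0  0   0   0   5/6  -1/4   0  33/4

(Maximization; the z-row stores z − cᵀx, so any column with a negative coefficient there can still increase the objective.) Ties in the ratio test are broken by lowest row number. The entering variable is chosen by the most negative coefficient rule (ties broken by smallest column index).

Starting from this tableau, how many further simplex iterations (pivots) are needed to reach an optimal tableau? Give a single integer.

pivot: a in, s5 out → z = 308/23
No improving column remains; optimal.

1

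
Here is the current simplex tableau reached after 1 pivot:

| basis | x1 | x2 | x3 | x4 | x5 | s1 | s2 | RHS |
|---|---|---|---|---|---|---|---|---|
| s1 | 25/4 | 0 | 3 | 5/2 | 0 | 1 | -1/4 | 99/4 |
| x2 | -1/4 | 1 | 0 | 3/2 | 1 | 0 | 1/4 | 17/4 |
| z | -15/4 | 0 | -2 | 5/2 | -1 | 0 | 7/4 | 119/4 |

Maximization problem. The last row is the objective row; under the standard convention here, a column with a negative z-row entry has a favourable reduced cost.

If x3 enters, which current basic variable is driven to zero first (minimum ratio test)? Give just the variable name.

Ratios: row 1 (s1): (99/4)/3 = 33/4; row 2 (x2): entry 0 ≤ 0, skip.
Minimum ratio 33/4 is in the s1 row, so s1 leaves.

s1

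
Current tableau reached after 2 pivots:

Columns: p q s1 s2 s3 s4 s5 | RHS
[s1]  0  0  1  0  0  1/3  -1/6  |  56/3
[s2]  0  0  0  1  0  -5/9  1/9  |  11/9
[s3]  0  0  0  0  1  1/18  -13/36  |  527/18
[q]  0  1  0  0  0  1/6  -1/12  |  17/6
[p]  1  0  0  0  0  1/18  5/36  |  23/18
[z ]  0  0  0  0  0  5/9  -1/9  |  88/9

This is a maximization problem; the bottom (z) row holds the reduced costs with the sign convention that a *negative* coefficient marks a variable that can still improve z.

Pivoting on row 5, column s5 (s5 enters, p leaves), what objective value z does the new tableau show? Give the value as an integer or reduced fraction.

54/5

Minimum ratio for s5: (23/18)/(5/36) = 46/5.
z changes by −(z-row coeff of s5)·ratio = −(-1/9)·(46/5) = 46/45.
New z = 88/9 + (46/45) = 54/5.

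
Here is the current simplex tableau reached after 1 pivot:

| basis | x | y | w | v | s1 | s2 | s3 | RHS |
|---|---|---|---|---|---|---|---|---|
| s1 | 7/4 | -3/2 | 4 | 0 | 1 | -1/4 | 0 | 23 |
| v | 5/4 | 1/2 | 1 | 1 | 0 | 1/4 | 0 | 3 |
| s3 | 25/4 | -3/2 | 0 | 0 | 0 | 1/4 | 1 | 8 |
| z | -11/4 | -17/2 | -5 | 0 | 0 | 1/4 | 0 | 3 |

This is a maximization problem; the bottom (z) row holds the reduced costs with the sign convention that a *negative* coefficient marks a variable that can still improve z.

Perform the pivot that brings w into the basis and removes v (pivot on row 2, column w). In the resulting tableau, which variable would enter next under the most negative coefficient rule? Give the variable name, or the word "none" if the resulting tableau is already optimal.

Pivot element 1. New z-row = old z-row − (-5)·(row 2/1).
Updated z-row coefficients: x: 7/2, y: -6, w: 0, v: 5, s1: 0, s2: 3/2, s3: 0.
The most negative is -6 in column y, so y would enter next.

y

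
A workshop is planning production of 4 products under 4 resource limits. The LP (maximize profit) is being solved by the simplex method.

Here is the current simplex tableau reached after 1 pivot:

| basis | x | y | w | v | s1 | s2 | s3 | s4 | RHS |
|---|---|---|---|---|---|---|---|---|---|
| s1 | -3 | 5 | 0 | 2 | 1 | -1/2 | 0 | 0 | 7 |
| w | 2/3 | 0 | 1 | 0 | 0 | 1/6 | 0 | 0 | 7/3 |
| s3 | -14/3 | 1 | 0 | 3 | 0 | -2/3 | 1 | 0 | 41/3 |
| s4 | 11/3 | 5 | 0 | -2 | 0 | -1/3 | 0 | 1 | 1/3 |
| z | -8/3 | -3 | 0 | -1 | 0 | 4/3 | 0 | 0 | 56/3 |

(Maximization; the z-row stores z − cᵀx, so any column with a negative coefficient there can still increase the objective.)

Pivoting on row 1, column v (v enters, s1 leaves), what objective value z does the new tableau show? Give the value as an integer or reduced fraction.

133/6

Minimum ratio for v: 7/2 = 7/2.
z changes by −(z-row coeff of v)·ratio = −(-1)·(7/2) = 7/2.
New z = 56/3 + (7/2) = 133/6.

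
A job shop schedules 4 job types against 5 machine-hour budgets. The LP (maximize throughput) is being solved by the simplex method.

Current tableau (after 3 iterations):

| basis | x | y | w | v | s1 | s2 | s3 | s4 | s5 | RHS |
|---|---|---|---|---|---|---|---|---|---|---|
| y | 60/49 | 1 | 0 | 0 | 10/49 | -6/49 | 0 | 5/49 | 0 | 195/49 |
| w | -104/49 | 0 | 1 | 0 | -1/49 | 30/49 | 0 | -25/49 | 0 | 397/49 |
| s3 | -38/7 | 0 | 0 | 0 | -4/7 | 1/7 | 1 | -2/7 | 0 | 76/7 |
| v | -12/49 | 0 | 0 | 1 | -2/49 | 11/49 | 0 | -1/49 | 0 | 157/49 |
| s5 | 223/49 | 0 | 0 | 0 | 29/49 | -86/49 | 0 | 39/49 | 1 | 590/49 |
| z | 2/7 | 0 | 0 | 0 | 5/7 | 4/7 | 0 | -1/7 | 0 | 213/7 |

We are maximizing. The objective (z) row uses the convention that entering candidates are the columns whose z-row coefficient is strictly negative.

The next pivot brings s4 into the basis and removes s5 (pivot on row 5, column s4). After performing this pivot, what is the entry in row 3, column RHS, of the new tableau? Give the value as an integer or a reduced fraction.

592/39

Pivot element is row 5, column s4: 39/49.
Normalize row 5: new (row 5, RHS) = (590/49)/(39/49) = 590/39.
row 3 ← row 3 − (-2/7)·(new row 5): 76/7 − (-2/7)·(590/39) = 592/39.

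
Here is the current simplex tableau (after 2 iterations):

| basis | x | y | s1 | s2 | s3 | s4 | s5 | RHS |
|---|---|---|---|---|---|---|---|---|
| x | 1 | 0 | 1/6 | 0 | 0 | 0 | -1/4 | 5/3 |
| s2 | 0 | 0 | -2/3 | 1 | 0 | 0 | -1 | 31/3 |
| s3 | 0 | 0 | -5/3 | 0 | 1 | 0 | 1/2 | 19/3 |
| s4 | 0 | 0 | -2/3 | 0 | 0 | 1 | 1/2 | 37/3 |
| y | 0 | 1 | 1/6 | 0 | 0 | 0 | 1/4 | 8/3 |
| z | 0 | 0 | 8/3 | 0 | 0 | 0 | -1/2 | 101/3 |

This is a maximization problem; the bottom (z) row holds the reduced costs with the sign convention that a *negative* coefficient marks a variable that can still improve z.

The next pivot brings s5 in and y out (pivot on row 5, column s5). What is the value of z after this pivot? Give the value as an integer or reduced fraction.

Minimum ratio for s5: (8/3)/(1/4) = 32/3.
z changes by −(z-row coeff of s5)·ratio = −(-1/2)·(32/3) = 16/3.
New z = 101/3 + (16/3) = 39.

39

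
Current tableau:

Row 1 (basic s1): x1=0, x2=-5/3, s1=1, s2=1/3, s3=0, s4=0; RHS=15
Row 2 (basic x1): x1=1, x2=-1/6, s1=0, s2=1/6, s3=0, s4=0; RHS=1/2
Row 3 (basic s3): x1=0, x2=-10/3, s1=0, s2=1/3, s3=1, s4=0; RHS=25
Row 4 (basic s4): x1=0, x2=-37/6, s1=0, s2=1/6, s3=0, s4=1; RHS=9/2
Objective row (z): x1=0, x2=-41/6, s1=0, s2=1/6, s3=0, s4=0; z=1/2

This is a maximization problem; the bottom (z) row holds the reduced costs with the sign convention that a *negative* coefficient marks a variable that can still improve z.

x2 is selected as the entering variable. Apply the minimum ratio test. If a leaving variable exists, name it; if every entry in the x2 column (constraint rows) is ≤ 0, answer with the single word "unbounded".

x2-column entries: row 1: -5/3, row 2: -1/6, row 3: -10/3, row 4: -37/6. All ≤ 0, so x2 can increase without bound; the LP is unbounded in this direction.

unbounded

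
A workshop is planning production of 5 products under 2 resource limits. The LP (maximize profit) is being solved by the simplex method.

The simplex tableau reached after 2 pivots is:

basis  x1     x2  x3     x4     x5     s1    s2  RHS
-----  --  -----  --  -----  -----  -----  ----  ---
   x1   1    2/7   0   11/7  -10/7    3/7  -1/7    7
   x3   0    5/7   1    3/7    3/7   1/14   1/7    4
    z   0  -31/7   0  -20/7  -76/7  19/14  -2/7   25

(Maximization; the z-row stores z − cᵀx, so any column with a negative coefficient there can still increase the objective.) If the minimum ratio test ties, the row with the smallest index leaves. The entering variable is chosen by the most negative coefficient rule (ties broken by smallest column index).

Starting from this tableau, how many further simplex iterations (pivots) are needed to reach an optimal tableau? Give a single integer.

1

pivot: x5 in, x3 out → z = 379/3
No improving column remains; optimal.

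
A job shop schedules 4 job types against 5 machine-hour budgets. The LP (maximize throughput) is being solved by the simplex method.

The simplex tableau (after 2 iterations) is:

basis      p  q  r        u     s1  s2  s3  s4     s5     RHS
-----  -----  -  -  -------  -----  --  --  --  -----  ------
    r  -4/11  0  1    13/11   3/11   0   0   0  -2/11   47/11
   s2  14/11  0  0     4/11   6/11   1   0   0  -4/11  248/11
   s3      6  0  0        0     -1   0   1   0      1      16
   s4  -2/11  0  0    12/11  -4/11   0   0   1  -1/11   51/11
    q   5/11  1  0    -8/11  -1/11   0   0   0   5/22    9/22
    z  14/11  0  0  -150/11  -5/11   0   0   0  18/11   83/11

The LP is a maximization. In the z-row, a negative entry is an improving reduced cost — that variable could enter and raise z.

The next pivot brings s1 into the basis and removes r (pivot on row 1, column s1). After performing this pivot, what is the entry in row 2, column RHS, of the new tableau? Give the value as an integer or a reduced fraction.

14

Pivot element is row 1, column s1: 3/11.
Normalize row 1: new (row 1, RHS) = (47/11)/(3/11) = 47/3.
row 2 ← row 2 − (6/11)·(new row 1): 248/11 − (6/11)·(47/3) = 14.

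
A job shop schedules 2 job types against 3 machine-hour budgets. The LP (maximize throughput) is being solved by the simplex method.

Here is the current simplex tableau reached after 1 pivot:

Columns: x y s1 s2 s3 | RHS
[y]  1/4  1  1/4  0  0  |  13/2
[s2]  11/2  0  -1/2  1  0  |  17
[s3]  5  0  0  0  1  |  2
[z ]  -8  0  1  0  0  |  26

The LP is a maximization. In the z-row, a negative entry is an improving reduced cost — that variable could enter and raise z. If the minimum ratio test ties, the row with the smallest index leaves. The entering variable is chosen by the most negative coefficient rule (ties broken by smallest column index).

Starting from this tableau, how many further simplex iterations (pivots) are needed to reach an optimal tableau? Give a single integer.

1

pivot: x in, s3 out → z = 146/5
No improving column remains; optimal.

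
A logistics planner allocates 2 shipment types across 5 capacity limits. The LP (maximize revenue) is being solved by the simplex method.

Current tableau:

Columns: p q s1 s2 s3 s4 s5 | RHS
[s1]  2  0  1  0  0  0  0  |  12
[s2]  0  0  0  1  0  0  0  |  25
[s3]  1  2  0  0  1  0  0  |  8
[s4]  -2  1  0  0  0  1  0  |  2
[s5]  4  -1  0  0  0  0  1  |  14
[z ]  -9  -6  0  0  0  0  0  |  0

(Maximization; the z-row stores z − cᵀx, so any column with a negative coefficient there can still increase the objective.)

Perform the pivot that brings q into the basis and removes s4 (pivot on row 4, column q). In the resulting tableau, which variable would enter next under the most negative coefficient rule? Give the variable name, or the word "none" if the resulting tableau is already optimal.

Pivot element 1. New z-row = old z-row − (-6)·(row 4/1).
Updated z-row coefficients: p: -21, q: 0, s1: 0, s2: 0, s3: 0, s4: 6, s5: 0.
The most negative is -21 in column p, so p would enter next.

p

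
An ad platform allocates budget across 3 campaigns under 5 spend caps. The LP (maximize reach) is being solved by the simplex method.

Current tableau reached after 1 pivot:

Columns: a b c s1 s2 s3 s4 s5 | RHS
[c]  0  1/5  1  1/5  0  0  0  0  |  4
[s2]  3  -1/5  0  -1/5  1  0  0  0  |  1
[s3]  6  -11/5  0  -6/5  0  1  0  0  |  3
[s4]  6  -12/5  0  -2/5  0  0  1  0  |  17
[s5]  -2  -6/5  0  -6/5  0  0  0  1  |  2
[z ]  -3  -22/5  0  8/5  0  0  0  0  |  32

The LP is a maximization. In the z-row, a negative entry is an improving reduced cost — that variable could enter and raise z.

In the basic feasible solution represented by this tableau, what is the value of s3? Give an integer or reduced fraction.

s3 is basic (row 3); its value is the RHS of that row: 3.

3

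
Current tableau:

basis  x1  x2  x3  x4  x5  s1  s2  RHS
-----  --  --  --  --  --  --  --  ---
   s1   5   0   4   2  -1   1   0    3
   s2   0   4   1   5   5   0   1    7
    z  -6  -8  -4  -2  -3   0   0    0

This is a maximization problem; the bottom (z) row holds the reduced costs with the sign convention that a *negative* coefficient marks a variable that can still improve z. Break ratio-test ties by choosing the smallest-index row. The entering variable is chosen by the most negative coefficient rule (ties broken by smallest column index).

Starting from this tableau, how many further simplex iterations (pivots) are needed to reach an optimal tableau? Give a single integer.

pivot: x2 in, s2 out → z = 14
pivot: x1 in, s1 out → z = 88/5
No improving column remains; optimal.

2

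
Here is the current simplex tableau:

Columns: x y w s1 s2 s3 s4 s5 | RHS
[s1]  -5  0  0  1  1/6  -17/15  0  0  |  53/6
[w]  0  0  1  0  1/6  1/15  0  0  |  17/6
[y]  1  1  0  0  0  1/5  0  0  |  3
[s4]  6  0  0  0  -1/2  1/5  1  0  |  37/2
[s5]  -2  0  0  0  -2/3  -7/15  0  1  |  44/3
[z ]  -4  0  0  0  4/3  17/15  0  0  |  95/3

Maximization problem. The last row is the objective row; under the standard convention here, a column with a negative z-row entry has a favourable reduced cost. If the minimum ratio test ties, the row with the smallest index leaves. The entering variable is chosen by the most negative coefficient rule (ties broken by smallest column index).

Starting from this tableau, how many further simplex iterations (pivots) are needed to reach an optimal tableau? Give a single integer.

1

pivot: x in, y out → z = 131/3
No improving column remains; optimal.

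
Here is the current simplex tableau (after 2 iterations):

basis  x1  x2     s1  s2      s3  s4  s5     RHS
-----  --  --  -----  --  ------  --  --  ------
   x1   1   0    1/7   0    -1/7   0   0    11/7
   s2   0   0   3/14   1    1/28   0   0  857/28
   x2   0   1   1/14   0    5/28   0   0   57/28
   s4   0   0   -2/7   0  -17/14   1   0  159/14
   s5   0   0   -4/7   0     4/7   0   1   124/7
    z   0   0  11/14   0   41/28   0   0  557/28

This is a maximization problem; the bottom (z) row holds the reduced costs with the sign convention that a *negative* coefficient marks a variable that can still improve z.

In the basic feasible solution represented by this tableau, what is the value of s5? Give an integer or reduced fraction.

s5 is basic (row 5); its value is the RHS of that row: 124/7.

124/7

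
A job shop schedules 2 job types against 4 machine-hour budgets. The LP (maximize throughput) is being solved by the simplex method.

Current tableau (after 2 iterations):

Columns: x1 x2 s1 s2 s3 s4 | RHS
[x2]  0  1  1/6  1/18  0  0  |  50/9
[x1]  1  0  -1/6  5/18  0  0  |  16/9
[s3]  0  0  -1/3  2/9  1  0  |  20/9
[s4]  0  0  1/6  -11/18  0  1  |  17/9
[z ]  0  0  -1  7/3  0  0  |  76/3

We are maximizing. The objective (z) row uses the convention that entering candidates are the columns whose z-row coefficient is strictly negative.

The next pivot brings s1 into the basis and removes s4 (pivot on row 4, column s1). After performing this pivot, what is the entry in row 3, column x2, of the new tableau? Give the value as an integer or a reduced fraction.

0

Pivot element is row 4, column s1: 1/6.
Normalize row 4: new (row 4, x2) = 0/(1/6) = 0.
row 3 ← row 3 − (-1/3)·(new row 4): 0 − (-1/3)·0 = 0.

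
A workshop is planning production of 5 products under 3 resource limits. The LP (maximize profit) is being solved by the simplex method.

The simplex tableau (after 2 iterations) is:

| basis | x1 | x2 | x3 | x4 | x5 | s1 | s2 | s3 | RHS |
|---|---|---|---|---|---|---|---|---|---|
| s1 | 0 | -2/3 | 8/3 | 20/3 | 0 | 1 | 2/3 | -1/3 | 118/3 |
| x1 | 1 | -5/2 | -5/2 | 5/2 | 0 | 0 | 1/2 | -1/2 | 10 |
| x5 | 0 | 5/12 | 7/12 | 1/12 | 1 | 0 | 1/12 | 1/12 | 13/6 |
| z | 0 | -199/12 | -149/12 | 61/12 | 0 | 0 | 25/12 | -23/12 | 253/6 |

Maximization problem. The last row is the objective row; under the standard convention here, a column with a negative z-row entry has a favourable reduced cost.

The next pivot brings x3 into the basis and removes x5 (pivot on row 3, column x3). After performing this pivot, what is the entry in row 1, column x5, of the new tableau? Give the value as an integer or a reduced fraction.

-32/7

Pivot element is row 3, column x3: 7/12.
Normalize row 3: new (row 3, x5) = 1/(7/12) = 12/7.
row 1 ← row 1 − (8/3)·(new row 3): 0 − (8/3)·(12/7) = -32/7.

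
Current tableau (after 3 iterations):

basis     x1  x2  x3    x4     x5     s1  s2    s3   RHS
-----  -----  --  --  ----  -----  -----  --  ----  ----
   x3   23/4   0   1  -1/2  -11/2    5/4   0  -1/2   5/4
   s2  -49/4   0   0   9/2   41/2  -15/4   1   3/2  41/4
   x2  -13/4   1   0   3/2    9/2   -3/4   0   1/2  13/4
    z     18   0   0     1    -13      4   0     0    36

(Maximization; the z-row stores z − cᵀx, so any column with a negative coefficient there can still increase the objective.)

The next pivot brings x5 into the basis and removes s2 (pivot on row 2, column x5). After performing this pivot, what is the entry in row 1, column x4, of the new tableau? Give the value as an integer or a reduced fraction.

Pivot element is row 2, column x5: 41/2.
Normalize row 2: new (row 2, x4) = (9/2)/(41/2) = 9/41.
row 1 ← row 1 − (-11/2)·(new row 2): -1/2 − (-11/2)·(9/41) = 29/41.

29/41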